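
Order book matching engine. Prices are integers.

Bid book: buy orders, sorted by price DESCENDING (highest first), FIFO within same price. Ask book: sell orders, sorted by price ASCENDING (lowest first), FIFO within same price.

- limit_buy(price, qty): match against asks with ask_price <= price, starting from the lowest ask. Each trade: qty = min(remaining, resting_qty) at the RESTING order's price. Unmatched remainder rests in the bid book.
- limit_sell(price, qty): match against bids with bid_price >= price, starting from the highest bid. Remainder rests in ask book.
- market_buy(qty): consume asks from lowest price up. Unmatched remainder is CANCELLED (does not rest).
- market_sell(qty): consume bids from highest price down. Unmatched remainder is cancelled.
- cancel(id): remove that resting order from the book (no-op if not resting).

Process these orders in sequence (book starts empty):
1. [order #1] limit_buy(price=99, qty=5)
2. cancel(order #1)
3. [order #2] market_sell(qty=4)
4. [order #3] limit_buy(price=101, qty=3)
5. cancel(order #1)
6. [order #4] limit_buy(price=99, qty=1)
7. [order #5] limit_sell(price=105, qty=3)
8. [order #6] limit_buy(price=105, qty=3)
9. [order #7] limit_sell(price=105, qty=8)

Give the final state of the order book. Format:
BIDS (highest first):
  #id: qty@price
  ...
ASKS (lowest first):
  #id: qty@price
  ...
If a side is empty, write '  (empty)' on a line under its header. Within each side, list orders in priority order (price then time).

After op 1 [order #1] limit_buy(price=99, qty=5): fills=none; bids=[#1:5@99] asks=[-]
After op 2 cancel(order #1): fills=none; bids=[-] asks=[-]
After op 3 [order #2] market_sell(qty=4): fills=none; bids=[-] asks=[-]
After op 4 [order #3] limit_buy(price=101, qty=3): fills=none; bids=[#3:3@101] asks=[-]
After op 5 cancel(order #1): fills=none; bids=[#3:3@101] asks=[-]
After op 6 [order #4] limit_buy(price=99, qty=1): fills=none; bids=[#3:3@101 #4:1@99] asks=[-]
After op 7 [order #5] limit_sell(price=105, qty=3): fills=none; bids=[#3:3@101 #4:1@99] asks=[#5:3@105]
After op 8 [order #6] limit_buy(price=105, qty=3): fills=#6x#5:3@105; bids=[#3:3@101 #4:1@99] asks=[-]
After op 9 [order #7] limit_sell(price=105, qty=8): fills=none; bids=[#3:3@101 #4:1@99] asks=[#7:8@105]

Answer: BIDS (highest first):
  #3: 3@101
  #4: 1@99
ASKS (lowest first):
  #7: 8@105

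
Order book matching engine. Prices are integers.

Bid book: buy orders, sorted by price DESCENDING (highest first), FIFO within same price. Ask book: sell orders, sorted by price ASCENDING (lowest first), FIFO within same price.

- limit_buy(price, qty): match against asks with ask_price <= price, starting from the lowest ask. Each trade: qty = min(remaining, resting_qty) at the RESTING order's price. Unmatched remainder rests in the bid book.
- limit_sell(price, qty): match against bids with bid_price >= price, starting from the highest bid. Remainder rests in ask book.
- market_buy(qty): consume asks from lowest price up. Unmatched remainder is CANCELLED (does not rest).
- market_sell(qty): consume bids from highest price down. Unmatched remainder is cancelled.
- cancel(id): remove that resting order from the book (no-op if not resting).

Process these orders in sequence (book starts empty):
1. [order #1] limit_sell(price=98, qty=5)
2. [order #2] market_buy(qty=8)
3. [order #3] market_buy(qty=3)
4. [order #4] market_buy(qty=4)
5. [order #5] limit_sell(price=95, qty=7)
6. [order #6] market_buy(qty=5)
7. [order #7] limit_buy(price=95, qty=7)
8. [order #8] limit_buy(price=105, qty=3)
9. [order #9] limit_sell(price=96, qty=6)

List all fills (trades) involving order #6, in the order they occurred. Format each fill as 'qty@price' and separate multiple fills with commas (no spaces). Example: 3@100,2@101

Answer: 5@95

Derivation:
After op 1 [order #1] limit_sell(price=98, qty=5): fills=none; bids=[-] asks=[#1:5@98]
After op 2 [order #2] market_buy(qty=8): fills=#2x#1:5@98; bids=[-] asks=[-]
After op 3 [order #3] market_buy(qty=3): fills=none; bids=[-] asks=[-]
After op 4 [order #4] market_buy(qty=4): fills=none; bids=[-] asks=[-]
After op 5 [order #5] limit_sell(price=95, qty=7): fills=none; bids=[-] asks=[#5:7@95]
After op 6 [order #6] market_buy(qty=5): fills=#6x#5:5@95; bids=[-] asks=[#5:2@95]
After op 7 [order #7] limit_buy(price=95, qty=7): fills=#7x#5:2@95; bids=[#7:5@95] asks=[-]
After op 8 [order #8] limit_buy(price=105, qty=3): fills=none; bids=[#8:3@105 #7:5@95] asks=[-]
After op 9 [order #9] limit_sell(price=96, qty=6): fills=#8x#9:3@105; bids=[#7:5@95] asks=[#9:3@96]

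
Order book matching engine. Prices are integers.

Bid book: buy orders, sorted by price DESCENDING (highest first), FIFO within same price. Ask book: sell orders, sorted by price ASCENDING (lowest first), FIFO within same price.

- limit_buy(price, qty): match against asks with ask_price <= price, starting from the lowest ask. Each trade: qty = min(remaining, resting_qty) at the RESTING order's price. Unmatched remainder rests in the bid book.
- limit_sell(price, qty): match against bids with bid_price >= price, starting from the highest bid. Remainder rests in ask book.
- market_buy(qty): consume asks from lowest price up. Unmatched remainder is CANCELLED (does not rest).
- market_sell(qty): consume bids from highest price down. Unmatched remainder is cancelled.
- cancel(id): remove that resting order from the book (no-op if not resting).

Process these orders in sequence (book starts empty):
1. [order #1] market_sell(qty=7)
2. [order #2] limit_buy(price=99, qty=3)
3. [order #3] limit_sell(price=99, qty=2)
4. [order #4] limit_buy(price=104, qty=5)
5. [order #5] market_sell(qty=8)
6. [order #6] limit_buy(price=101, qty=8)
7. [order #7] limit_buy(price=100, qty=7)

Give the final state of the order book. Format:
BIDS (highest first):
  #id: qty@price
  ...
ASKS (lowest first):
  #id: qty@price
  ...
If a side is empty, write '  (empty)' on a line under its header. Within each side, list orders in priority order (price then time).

After op 1 [order #1] market_sell(qty=7): fills=none; bids=[-] asks=[-]
After op 2 [order #2] limit_buy(price=99, qty=3): fills=none; bids=[#2:3@99] asks=[-]
After op 3 [order #3] limit_sell(price=99, qty=2): fills=#2x#3:2@99; bids=[#2:1@99] asks=[-]
After op 4 [order #4] limit_buy(price=104, qty=5): fills=none; bids=[#4:5@104 #2:1@99] asks=[-]
After op 5 [order #5] market_sell(qty=8): fills=#4x#5:5@104 #2x#5:1@99; bids=[-] asks=[-]
After op 6 [order #6] limit_buy(price=101, qty=8): fills=none; bids=[#6:8@101] asks=[-]
After op 7 [order #7] limit_buy(price=100, qty=7): fills=none; bids=[#6:8@101 #7:7@100] asks=[-]

Answer: BIDS (highest first):
  #6: 8@101
  #7: 7@100
ASKS (lowest first):
  (empty)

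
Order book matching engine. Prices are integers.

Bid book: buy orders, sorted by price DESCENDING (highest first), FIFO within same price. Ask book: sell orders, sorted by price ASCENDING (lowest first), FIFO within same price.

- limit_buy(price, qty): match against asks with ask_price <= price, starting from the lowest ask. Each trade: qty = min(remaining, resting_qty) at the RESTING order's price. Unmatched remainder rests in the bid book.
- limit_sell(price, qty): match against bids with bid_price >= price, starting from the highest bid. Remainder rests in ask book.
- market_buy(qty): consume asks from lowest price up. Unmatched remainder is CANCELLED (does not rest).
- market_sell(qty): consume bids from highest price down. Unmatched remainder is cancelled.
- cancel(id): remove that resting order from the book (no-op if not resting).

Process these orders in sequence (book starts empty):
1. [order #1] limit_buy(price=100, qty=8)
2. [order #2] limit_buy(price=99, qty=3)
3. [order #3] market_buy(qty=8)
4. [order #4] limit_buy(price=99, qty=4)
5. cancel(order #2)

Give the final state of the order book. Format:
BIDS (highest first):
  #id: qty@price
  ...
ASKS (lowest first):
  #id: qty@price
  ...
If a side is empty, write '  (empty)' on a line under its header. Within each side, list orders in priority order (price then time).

Answer: BIDS (highest first):
  #1: 8@100
  #4: 4@99
ASKS (lowest first):
  (empty)

Derivation:
After op 1 [order #1] limit_buy(price=100, qty=8): fills=none; bids=[#1:8@100] asks=[-]
After op 2 [order #2] limit_buy(price=99, qty=3): fills=none; bids=[#1:8@100 #2:3@99] asks=[-]
After op 3 [order #3] market_buy(qty=8): fills=none; bids=[#1:8@100 #2:3@99] asks=[-]
After op 4 [order #4] limit_buy(price=99, qty=4): fills=none; bids=[#1:8@100 #2:3@99 #4:4@99] asks=[-]
After op 5 cancel(order #2): fills=none; bids=[#1:8@100 #4:4@99] asks=[-]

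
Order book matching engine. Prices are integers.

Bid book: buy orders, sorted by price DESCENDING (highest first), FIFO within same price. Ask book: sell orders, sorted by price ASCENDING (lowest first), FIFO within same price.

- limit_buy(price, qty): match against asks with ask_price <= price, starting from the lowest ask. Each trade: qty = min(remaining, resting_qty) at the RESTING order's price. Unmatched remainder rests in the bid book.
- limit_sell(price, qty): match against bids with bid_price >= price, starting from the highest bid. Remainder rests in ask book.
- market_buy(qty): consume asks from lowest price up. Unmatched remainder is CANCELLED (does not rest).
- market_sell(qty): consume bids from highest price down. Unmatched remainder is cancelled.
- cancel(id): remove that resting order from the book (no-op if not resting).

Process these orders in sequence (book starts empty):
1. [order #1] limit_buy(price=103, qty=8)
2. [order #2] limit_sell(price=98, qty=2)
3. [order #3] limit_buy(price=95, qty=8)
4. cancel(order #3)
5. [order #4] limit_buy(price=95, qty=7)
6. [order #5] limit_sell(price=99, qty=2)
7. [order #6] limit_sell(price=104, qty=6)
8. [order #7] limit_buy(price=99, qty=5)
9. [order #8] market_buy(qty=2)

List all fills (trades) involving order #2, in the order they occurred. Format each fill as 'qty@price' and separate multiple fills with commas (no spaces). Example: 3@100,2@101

After op 1 [order #1] limit_buy(price=103, qty=8): fills=none; bids=[#1:8@103] asks=[-]
After op 2 [order #2] limit_sell(price=98, qty=2): fills=#1x#2:2@103; bids=[#1:6@103] asks=[-]
After op 3 [order #3] limit_buy(price=95, qty=8): fills=none; bids=[#1:6@103 #3:8@95] asks=[-]
After op 4 cancel(order #3): fills=none; bids=[#1:6@103] asks=[-]
After op 5 [order #4] limit_buy(price=95, qty=7): fills=none; bids=[#1:6@103 #4:7@95] asks=[-]
After op 6 [order #5] limit_sell(price=99, qty=2): fills=#1x#5:2@103; bids=[#1:4@103 #4:7@95] asks=[-]
After op 7 [order #6] limit_sell(price=104, qty=6): fills=none; bids=[#1:4@103 #4:7@95] asks=[#6:6@104]
After op 8 [order #7] limit_buy(price=99, qty=5): fills=none; bids=[#1:4@103 #7:5@99 #4:7@95] asks=[#6:6@104]
After op 9 [order #8] market_buy(qty=2): fills=#8x#6:2@104; bids=[#1:4@103 #7:5@99 #4:7@95] asks=[#6:4@104]

Answer: 2@103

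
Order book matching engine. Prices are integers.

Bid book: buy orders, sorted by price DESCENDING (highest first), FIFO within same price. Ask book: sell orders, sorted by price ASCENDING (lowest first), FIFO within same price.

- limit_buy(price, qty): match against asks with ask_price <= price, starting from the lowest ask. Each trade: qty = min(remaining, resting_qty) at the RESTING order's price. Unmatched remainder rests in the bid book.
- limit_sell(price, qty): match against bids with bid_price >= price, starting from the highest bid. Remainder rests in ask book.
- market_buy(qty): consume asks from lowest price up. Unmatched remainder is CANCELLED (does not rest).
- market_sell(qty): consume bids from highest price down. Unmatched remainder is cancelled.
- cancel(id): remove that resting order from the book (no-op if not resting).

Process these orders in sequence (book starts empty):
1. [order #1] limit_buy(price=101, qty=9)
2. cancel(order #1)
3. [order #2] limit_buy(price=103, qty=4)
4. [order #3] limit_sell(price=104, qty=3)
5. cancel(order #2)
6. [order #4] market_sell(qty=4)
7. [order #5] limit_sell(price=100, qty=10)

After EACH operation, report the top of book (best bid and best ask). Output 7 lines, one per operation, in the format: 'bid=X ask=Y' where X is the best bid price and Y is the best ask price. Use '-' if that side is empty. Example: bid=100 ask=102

After op 1 [order #1] limit_buy(price=101, qty=9): fills=none; bids=[#1:9@101] asks=[-]
After op 2 cancel(order #1): fills=none; bids=[-] asks=[-]
After op 3 [order #2] limit_buy(price=103, qty=4): fills=none; bids=[#2:4@103] asks=[-]
After op 4 [order #3] limit_sell(price=104, qty=3): fills=none; bids=[#2:4@103] asks=[#3:3@104]
After op 5 cancel(order #2): fills=none; bids=[-] asks=[#3:3@104]
After op 6 [order #4] market_sell(qty=4): fills=none; bids=[-] asks=[#3:3@104]
After op 7 [order #5] limit_sell(price=100, qty=10): fills=none; bids=[-] asks=[#5:10@100 #3:3@104]

Answer: bid=101 ask=-
bid=- ask=-
bid=103 ask=-
bid=103 ask=104
bid=- ask=104
bid=- ask=104
bid=- ask=100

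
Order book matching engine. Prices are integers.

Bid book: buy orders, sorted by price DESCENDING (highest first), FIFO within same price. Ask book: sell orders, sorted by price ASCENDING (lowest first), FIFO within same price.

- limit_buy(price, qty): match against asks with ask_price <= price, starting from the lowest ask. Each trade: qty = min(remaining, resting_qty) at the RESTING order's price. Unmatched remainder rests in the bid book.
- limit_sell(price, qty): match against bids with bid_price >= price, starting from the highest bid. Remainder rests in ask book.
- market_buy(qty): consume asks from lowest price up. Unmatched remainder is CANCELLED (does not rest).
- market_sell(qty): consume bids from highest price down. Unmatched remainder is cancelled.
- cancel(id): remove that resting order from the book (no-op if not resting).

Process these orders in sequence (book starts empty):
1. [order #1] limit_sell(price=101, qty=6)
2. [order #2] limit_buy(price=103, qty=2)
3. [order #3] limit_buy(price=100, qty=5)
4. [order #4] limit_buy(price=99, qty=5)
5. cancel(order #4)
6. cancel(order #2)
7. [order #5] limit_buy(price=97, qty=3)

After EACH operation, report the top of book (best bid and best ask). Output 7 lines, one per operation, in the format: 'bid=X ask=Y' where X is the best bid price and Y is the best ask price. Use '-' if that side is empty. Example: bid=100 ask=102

Answer: bid=- ask=101
bid=- ask=101
bid=100 ask=101
bid=100 ask=101
bid=100 ask=101
bid=100 ask=101
bid=100 ask=101

Derivation:
After op 1 [order #1] limit_sell(price=101, qty=6): fills=none; bids=[-] asks=[#1:6@101]
After op 2 [order #2] limit_buy(price=103, qty=2): fills=#2x#1:2@101; bids=[-] asks=[#1:4@101]
After op 3 [order #3] limit_buy(price=100, qty=5): fills=none; bids=[#3:5@100] asks=[#1:4@101]
After op 4 [order #4] limit_buy(price=99, qty=5): fills=none; bids=[#3:5@100 #4:5@99] asks=[#1:4@101]
After op 5 cancel(order #4): fills=none; bids=[#3:5@100] asks=[#1:4@101]
After op 6 cancel(order #2): fills=none; bids=[#3:5@100] asks=[#1:4@101]
After op 7 [order #5] limit_buy(price=97, qty=3): fills=none; bids=[#3:5@100 #5:3@97] asks=[#1:4@101]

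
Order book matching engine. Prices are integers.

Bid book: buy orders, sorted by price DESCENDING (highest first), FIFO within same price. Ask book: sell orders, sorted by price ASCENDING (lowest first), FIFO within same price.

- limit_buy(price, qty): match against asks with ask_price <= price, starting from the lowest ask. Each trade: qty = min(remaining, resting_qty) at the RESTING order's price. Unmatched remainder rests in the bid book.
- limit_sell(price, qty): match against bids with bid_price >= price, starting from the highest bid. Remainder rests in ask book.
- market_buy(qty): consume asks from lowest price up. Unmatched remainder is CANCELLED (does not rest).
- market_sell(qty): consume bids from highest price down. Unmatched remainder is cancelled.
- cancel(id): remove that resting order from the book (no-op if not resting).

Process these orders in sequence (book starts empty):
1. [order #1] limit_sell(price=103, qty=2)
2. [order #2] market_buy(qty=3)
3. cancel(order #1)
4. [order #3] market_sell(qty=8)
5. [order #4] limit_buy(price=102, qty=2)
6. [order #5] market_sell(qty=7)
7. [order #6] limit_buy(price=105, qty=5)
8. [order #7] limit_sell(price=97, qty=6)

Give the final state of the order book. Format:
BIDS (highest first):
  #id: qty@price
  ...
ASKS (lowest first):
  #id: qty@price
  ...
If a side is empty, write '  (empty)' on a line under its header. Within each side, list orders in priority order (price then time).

After op 1 [order #1] limit_sell(price=103, qty=2): fills=none; bids=[-] asks=[#1:2@103]
After op 2 [order #2] market_buy(qty=3): fills=#2x#1:2@103; bids=[-] asks=[-]
After op 3 cancel(order #1): fills=none; bids=[-] asks=[-]
After op 4 [order #3] market_sell(qty=8): fills=none; bids=[-] asks=[-]
After op 5 [order #4] limit_buy(price=102, qty=2): fills=none; bids=[#4:2@102] asks=[-]
After op 6 [order #5] market_sell(qty=7): fills=#4x#5:2@102; bids=[-] asks=[-]
After op 7 [order #6] limit_buy(price=105, qty=5): fills=none; bids=[#6:5@105] asks=[-]
After op 8 [order #7] limit_sell(price=97, qty=6): fills=#6x#7:5@105; bids=[-] asks=[#7:1@97]

Answer: BIDS (highest first):
  (empty)
ASKS (lowest first):
  #7: 1@97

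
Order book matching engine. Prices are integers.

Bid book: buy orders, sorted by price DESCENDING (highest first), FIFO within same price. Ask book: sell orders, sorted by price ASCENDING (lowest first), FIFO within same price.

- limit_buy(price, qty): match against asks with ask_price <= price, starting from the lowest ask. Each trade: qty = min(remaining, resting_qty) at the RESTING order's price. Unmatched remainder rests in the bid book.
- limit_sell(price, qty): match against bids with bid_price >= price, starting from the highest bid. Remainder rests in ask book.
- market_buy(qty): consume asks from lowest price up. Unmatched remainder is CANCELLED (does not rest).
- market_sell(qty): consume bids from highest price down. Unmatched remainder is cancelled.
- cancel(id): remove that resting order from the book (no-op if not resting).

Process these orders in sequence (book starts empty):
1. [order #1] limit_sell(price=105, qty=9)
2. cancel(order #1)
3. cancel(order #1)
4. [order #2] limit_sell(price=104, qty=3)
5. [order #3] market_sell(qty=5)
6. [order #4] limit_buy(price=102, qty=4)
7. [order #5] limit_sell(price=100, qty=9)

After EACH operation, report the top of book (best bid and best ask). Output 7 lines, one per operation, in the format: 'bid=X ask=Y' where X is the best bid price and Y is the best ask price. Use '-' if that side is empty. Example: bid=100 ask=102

Answer: bid=- ask=105
bid=- ask=-
bid=- ask=-
bid=- ask=104
bid=- ask=104
bid=102 ask=104
bid=- ask=100

Derivation:
After op 1 [order #1] limit_sell(price=105, qty=9): fills=none; bids=[-] asks=[#1:9@105]
After op 2 cancel(order #1): fills=none; bids=[-] asks=[-]
After op 3 cancel(order #1): fills=none; bids=[-] asks=[-]
After op 4 [order #2] limit_sell(price=104, qty=3): fills=none; bids=[-] asks=[#2:3@104]
After op 5 [order #3] market_sell(qty=5): fills=none; bids=[-] asks=[#2:3@104]
After op 6 [order #4] limit_buy(price=102, qty=4): fills=none; bids=[#4:4@102] asks=[#2:3@104]
After op 7 [order #5] limit_sell(price=100, qty=9): fills=#4x#5:4@102; bids=[-] asks=[#5:5@100 #2:3@104]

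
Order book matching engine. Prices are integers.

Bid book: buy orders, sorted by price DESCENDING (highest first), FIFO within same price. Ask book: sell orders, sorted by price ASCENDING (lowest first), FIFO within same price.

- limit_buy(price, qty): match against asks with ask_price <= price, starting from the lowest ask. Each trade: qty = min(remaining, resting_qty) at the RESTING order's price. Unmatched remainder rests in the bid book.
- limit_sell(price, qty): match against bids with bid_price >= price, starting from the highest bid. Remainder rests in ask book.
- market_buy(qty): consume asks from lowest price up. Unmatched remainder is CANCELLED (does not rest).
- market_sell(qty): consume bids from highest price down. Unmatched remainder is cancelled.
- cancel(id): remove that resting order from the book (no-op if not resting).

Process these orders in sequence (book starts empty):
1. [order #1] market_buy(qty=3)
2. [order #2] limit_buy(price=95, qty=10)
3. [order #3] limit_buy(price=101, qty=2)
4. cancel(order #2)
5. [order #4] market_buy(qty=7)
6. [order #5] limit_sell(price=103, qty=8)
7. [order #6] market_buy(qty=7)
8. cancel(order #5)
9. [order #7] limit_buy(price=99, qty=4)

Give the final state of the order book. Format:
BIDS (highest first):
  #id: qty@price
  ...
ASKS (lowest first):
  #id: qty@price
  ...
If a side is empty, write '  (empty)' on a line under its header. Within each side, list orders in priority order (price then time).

Answer: BIDS (highest first):
  #3: 2@101
  #7: 4@99
ASKS (lowest first):
  (empty)

Derivation:
After op 1 [order #1] market_buy(qty=3): fills=none; bids=[-] asks=[-]
After op 2 [order #2] limit_buy(price=95, qty=10): fills=none; bids=[#2:10@95] asks=[-]
After op 3 [order #3] limit_buy(price=101, qty=2): fills=none; bids=[#3:2@101 #2:10@95] asks=[-]
After op 4 cancel(order #2): fills=none; bids=[#3:2@101] asks=[-]
After op 5 [order #4] market_buy(qty=7): fills=none; bids=[#3:2@101] asks=[-]
After op 6 [order #5] limit_sell(price=103, qty=8): fills=none; bids=[#3:2@101] asks=[#5:8@103]
After op 7 [order #6] market_buy(qty=7): fills=#6x#5:7@103; bids=[#3:2@101] asks=[#5:1@103]
After op 8 cancel(order #5): fills=none; bids=[#3:2@101] asks=[-]
After op 9 [order #7] limit_buy(price=99, qty=4): fills=none; bids=[#3:2@101 #7:4@99] asks=[-]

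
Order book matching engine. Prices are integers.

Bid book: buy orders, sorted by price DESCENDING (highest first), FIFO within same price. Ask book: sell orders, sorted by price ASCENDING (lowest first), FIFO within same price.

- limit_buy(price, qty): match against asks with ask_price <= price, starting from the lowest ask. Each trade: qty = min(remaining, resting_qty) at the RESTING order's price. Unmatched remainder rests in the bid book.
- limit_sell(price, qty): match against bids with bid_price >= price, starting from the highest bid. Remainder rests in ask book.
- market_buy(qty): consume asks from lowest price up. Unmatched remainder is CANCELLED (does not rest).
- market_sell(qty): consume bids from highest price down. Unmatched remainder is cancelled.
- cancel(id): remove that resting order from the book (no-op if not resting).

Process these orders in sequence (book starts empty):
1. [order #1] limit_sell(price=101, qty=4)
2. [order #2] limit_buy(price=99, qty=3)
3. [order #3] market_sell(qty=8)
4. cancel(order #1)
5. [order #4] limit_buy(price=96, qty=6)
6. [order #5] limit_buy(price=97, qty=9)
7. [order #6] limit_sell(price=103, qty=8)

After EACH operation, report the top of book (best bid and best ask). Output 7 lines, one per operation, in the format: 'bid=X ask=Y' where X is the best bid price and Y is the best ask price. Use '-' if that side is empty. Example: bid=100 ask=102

After op 1 [order #1] limit_sell(price=101, qty=4): fills=none; bids=[-] asks=[#1:4@101]
After op 2 [order #2] limit_buy(price=99, qty=3): fills=none; bids=[#2:3@99] asks=[#1:4@101]
After op 3 [order #3] market_sell(qty=8): fills=#2x#3:3@99; bids=[-] asks=[#1:4@101]
After op 4 cancel(order #1): fills=none; bids=[-] asks=[-]
After op 5 [order #4] limit_buy(price=96, qty=6): fills=none; bids=[#4:6@96] asks=[-]
After op 6 [order #5] limit_buy(price=97, qty=9): fills=none; bids=[#5:9@97 #4:6@96] asks=[-]
After op 7 [order #6] limit_sell(price=103, qty=8): fills=none; bids=[#5:9@97 #4:6@96] asks=[#6:8@103]

Answer: bid=- ask=101
bid=99 ask=101
bid=- ask=101
bid=- ask=-
bid=96 ask=-
bid=97 ask=-
bid=97 ask=103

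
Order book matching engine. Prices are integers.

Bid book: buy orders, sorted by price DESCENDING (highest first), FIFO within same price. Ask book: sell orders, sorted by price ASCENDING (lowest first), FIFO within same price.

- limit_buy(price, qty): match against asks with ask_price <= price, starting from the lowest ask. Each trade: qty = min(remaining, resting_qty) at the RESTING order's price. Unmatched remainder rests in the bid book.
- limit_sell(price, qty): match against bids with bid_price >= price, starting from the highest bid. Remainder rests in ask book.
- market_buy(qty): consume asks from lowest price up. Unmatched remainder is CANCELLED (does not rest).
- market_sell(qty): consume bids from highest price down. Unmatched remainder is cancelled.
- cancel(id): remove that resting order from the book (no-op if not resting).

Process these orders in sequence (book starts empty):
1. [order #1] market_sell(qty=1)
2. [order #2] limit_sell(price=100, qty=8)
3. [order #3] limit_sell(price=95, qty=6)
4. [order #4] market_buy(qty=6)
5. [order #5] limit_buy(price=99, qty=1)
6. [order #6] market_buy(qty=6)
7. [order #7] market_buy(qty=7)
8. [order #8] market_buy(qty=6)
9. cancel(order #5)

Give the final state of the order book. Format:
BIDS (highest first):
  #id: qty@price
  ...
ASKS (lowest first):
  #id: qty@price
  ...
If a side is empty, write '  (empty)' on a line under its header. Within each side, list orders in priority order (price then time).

Answer: BIDS (highest first):
  (empty)
ASKS (lowest first):
  (empty)

Derivation:
After op 1 [order #1] market_sell(qty=1): fills=none; bids=[-] asks=[-]
After op 2 [order #2] limit_sell(price=100, qty=8): fills=none; bids=[-] asks=[#2:8@100]
After op 3 [order #3] limit_sell(price=95, qty=6): fills=none; bids=[-] asks=[#3:6@95 #2:8@100]
After op 4 [order #4] market_buy(qty=6): fills=#4x#3:6@95; bids=[-] asks=[#2:8@100]
After op 5 [order #5] limit_buy(price=99, qty=1): fills=none; bids=[#5:1@99] asks=[#2:8@100]
After op 6 [order #6] market_buy(qty=6): fills=#6x#2:6@100; bids=[#5:1@99] asks=[#2:2@100]
After op 7 [order #7] market_buy(qty=7): fills=#7x#2:2@100; bids=[#5:1@99] asks=[-]
After op 8 [order #8] market_buy(qty=6): fills=none; bids=[#5:1@99] asks=[-]
After op 9 cancel(order #5): fills=none; bids=[-] asks=[-]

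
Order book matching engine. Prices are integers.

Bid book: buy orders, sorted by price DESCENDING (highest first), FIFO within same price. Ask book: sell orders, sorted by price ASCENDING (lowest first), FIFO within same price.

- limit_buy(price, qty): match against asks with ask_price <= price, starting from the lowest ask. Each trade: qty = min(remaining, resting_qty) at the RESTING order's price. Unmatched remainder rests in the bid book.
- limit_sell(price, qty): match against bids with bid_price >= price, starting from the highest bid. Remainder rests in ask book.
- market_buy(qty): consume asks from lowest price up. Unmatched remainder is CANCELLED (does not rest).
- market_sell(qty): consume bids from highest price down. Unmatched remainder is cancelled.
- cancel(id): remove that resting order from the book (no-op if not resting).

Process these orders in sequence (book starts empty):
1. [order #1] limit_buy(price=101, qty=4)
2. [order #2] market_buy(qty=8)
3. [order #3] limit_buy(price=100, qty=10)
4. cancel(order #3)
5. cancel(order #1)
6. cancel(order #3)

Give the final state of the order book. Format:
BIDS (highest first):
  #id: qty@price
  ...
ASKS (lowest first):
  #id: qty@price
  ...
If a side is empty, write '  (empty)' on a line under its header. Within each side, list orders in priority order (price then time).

Answer: BIDS (highest first):
  (empty)
ASKS (lowest first):
  (empty)

Derivation:
After op 1 [order #1] limit_buy(price=101, qty=4): fills=none; bids=[#1:4@101] asks=[-]
After op 2 [order #2] market_buy(qty=8): fills=none; bids=[#1:4@101] asks=[-]
After op 3 [order #3] limit_buy(price=100, qty=10): fills=none; bids=[#1:4@101 #3:10@100] asks=[-]
After op 4 cancel(order #3): fills=none; bids=[#1:4@101] asks=[-]
After op 5 cancel(order #1): fills=none; bids=[-] asks=[-]
After op 6 cancel(order #3): fills=none; bids=[-] asks=[-]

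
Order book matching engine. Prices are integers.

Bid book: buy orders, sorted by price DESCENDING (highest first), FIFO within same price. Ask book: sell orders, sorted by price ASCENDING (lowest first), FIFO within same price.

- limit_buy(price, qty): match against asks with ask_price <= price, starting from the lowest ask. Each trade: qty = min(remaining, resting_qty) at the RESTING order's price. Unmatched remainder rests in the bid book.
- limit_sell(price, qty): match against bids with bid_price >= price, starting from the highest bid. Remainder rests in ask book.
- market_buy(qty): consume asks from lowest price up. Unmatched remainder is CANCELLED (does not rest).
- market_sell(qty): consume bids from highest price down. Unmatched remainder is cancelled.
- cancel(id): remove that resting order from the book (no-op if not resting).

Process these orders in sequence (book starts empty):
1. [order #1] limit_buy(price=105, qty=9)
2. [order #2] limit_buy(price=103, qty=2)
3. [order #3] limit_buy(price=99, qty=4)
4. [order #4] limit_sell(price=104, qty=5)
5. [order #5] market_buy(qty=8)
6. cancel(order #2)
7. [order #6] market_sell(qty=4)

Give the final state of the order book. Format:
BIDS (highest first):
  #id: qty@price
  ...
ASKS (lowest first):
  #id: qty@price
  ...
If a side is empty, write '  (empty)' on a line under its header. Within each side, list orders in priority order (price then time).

After op 1 [order #1] limit_buy(price=105, qty=9): fills=none; bids=[#1:9@105] asks=[-]
After op 2 [order #2] limit_buy(price=103, qty=2): fills=none; bids=[#1:9@105 #2:2@103] asks=[-]
After op 3 [order #3] limit_buy(price=99, qty=4): fills=none; bids=[#1:9@105 #2:2@103 #3:4@99] asks=[-]
After op 4 [order #4] limit_sell(price=104, qty=5): fills=#1x#4:5@105; bids=[#1:4@105 #2:2@103 #3:4@99] asks=[-]
After op 5 [order #5] market_buy(qty=8): fills=none; bids=[#1:4@105 #2:2@103 #3:4@99] asks=[-]
After op 6 cancel(order #2): fills=none; bids=[#1:4@105 #3:4@99] asks=[-]
After op 7 [order #6] market_sell(qty=4): fills=#1x#6:4@105; bids=[#3:4@99] asks=[-]

Answer: BIDS (highest first):
  #3: 4@99
ASKS (lowest first):
  (empty)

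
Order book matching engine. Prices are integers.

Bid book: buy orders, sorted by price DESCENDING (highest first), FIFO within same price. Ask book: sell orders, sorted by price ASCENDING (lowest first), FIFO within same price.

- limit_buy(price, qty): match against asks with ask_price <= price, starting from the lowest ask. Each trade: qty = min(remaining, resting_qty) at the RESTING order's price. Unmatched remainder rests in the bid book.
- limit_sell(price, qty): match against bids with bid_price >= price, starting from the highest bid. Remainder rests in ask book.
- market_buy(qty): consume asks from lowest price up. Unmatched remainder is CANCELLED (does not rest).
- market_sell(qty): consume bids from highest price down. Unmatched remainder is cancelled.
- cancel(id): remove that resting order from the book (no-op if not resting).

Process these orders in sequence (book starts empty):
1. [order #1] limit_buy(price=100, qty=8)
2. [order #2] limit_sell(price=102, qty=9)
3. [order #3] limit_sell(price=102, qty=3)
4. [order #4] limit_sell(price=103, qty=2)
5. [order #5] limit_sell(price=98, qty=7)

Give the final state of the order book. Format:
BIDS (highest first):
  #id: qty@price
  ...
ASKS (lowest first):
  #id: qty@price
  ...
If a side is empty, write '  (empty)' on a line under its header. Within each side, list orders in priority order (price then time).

After op 1 [order #1] limit_buy(price=100, qty=8): fills=none; bids=[#1:8@100] asks=[-]
After op 2 [order #2] limit_sell(price=102, qty=9): fills=none; bids=[#1:8@100] asks=[#2:9@102]
After op 3 [order #3] limit_sell(price=102, qty=3): fills=none; bids=[#1:8@100] asks=[#2:9@102 #3:3@102]
After op 4 [order #4] limit_sell(price=103, qty=2): fills=none; bids=[#1:8@100] asks=[#2:9@102 #3:3@102 #4:2@103]
After op 5 [order #5] limit_sell(price=98, qty=7): fills=#1x#5:7@100; bids=[#1:1@100] asks=[#2:9@102 #3:3@102 #4:2@103]

Answer: BIDS (highest first):
  #1: 1@100
ASKS (lowest first):
  #2: 9@102
  #3: 3@102
  #4: 2@103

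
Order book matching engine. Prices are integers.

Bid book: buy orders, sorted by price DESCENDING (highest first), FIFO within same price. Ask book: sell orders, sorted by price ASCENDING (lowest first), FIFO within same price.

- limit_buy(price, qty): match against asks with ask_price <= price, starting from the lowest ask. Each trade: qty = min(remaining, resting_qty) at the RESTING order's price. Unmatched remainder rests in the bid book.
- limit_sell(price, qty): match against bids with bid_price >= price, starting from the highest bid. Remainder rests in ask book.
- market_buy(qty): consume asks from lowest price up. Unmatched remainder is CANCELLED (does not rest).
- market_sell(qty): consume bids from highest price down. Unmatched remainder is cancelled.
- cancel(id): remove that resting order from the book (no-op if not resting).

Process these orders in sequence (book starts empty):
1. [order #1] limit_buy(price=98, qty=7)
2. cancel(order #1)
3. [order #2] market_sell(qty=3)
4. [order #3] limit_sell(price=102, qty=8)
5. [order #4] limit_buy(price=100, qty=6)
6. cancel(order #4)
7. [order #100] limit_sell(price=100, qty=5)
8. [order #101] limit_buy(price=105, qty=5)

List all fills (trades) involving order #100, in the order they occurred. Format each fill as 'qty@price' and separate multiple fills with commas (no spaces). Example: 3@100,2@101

After op 1 [order #1] limit_buy(price=98, qty=7): fills=none; bids=[#1:7@98] asks=[-]
After op 2 cancel(order #1): fills=none; bids=[-] asks=[-]
After op 3 [order #2] market_sell(qty=3): fills=none; bids=[-] asks=[-]
After op 4 [order #3] limit_sell(price=102, qty=8): fills=none; bids=[-] asks=[#3:8@102]
After op 5 [order #4] limit_buy(price=100, qty=6): fills=none; bids=[#4:6@100] asks=[#3:8@102]
After op 6 cancel(order #4): fills=none; bids=[-] asks=[#3:8@102]
After op 7 [order #100] limit_sell(price=100, qty=5): fills=none; bids=[-] asks=[#100:5@100 #3:8@102]
After op 8 [order #101] limit_buy(price=105, qty=5): fills=#101x#100:5@100; bids=[-] asks=[#3:8@102]

Answer: 5@100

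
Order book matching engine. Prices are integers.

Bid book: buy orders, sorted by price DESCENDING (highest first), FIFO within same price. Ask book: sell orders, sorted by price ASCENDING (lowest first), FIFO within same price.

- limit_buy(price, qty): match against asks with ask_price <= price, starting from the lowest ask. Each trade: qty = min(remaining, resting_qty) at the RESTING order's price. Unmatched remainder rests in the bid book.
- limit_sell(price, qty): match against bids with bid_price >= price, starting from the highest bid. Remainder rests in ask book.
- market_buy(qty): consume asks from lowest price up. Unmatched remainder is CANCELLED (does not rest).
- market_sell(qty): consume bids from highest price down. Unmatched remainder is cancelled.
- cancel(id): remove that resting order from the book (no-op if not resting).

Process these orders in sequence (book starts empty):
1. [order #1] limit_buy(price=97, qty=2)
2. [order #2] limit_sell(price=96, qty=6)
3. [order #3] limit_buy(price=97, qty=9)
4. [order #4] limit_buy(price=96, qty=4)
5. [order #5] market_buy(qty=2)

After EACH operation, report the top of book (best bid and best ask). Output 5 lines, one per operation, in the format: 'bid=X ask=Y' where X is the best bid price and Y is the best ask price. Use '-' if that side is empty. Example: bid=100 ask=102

Answer: bid=97 ask=-
bid=- ask=96
bid=97 ask=-
bid=97 ask=-
bid=97 ask=-

Derivation:
After op 1 [order #1] limit_buy(price=97, qty=2): fills=none; bids=[#1:2@97] asks=[-]
After op 2 [order #2] limit_sell(price=96, qty=6): fills=#1x#2:2@97; bids=[-] asks=[#2:4@96]
After op 3 [order #3] limit_buy(price=97, qty=9): fills=#3x#2:4@96; bids=[#3:5@97] asks=[-]
After op 4 [order #4] limit_buy(price=96, qty=4): fills=none; bids=[#3:5@97 #4:4@96] asks=[-]
After op 5 [order #5] market_buy(qty=2): fills=none; bids=[#3:5@97 #4:4@96] asks=[-]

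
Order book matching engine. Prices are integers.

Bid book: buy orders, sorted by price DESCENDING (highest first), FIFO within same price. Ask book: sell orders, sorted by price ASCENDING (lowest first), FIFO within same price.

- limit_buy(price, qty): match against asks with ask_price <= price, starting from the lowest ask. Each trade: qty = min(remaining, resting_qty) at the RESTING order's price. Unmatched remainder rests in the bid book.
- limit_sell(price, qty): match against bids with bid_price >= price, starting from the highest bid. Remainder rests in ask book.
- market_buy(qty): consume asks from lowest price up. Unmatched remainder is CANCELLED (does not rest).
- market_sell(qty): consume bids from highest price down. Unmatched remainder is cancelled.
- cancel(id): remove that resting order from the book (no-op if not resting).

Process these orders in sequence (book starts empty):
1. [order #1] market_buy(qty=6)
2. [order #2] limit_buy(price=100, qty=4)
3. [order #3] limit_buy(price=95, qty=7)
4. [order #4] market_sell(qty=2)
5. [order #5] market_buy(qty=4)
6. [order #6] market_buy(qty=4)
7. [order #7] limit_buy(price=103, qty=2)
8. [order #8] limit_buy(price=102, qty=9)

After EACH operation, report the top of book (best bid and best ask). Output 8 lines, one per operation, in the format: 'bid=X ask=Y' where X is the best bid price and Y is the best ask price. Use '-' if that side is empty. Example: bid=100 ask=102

Answer: bid=- ask=-
bid=100 ask=-
bid=100 ask=-
bid=100 ask=-
bid=100 ask=-
bid=100 ask=-
bid=103 ask=-
bid=103 ask=-

Derivation:
After op 1 [order #1] market_buy(qty=6): fills=none; bids=[-] asks=[-]
After op 2 [order #2] limit_buy(price=100, qty=4): fills=none; bids=[#2:4@100] asks=[-]
After op 3 [order #3] limit_buy(price=95, qty=7): fills=none; bids=[#2:4@100 #3:7@95] asks=[-]
After op 4 [order #4] market_sell(qty=2): fills=#2x#4:2@100; bids=[#2:2@100 #3:7@95] asks=[-]
After op 5 [order #5] market_buy(qty=4): fills=none; bids=[#2:2@100 #3:7@95] asks=[-]
After op 6 [order #6] market_buy(qty=4): fills=none; bids=[#2:2@100 #3:7@95] asks=[-]
After op 7 [order #7] limit_buy(price=103, qty=2): fills=none; bids=[#7:2@103 #2:2@100 #3:7@95] asks=[-]
After op 8 [order #8] limit_buy(price=102, qty=9): fills=none; bids=[#7:2@103 #8:9@102 #2:2@100 #3:7@95] asks=[-]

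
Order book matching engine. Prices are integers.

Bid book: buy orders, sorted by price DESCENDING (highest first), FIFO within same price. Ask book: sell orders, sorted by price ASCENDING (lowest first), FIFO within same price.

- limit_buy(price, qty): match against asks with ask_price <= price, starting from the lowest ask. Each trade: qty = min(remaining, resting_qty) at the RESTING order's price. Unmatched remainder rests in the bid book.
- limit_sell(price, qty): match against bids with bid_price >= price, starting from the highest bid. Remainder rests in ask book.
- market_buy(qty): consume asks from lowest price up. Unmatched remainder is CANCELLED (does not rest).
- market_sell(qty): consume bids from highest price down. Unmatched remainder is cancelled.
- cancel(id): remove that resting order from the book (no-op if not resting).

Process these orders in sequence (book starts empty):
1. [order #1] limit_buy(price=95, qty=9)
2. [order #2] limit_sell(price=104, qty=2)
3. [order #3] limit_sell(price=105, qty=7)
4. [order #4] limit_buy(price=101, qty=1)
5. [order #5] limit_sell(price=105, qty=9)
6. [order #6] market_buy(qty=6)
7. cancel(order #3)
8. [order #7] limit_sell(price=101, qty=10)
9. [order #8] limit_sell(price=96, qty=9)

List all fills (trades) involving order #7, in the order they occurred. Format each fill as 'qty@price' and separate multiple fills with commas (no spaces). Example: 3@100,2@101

Answer: 1@101

Derivation:
After op 1 [order #1] limit_buy(price=95, qty=9): fills=none; bids=[#1:9@95] asks=[-]
After op 2 [order #2] limit_sell(price=104, qty=2): fills=none; bids=[#1:9@95] asks=[#2:2@104]
After op 3 [order #3] limit_sell(price=105, qty=7): fills=none; bids=[#1:9@95] asks=[#2:2@104 #3:7@105]
After op 4 [order #4] limit_buy(price=101, qty=1): fills=none; bids=[#4:1@101 #1:9@95] asks=[#2:2@104 #3:7@105]
After op 5 [order #5] limit_sell(price=105, qty=9): fills=none; bids=[#4:1@101 #1:9@95] asks=[#2:2@104 #3:7@105 #5:9@105]
After op 6 [order #6] market_buy(qty=6): fills=#6x#2:2@104 #6x#3:4@105; bids=[#4:1@101 #1:9@95] asks=[#3:3@105 #5:9@105]
After op 7 cancel(order #3): fills=none; bids=[#4:1@101 #1:9@95] asks=[#5:9@105]
After op 8 [order #7] limit_sell(price=101, qty=10): fills=#4x#7:1@101; bids=[#1:9@95] asks=[#7:9@101 #5:9@105]
After op 9 [order #8] limit_sell(price=96, qty=9): fills=none; bids=[#1:9@95] asks=[#8:9@96 #7:9@101 #5:9@105]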